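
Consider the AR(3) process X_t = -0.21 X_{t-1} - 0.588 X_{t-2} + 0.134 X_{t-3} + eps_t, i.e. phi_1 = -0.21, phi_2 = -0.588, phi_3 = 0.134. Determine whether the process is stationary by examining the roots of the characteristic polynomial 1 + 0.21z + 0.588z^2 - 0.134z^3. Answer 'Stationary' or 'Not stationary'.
\text{Stationary}

The AR(p) characteristic polynomial is P(z) = 1 + 0.21z + 0.588z^2 - 0.134z^3.
Stationarity requires all roots to lie outside the unit circle, i.e. |z| > 1 for every root.
Degree 3: look for a simple real root z0 first, then factor out (1 - z/z0) and solve the remaining quadratic.
Testing z0 = 5: P(5) = 1 + (0.21)(5) + (0.588)(5)^2 + (-0.134)(5)^3
  = 1 + (1.05) + (14.7) + (-16.75) = 0.  So z_0 = 5 is a root, |z_0| = 5.
Divide out the factor (1 - 0.2 z) = (1 - z/z0) (since 1/z0 = 0.2):
  P(z) = (1 - 0.2 z)(1 + (0.41) z + (0.67) z^2)
  [check: z-coef 0.41 - (0.2) = 0.21; z^2-coef 0.67 - (0.2)(0.41) = 0.588; z^3-coef -(0.2)(0.67) = -0.134.]
Remaining roots from the quadratic factor 1 + (0.41) z + (0.67) z^2:
  Set 1 + (0.41) z + (0.67) z^2 = 0, i.e. a z^2 + b z + c = 0 with a = 0.67, b = 0.41, c = 1.
  Discriminant D = b^2 - 4ac = (0.41)^2 - 4*(0.67)*1 = 0.1681 - (2.68) = -2.5119.
  D < 0, so the roots are the complex-conjugate pair z = (-b +/- i sqrt(-D)) / (2a) = -0.306 +/- 1.1828i.
  For a conjugate pair |z|^2 = z * conj(z) = (product of roots) = c/a = 1/(0.67) = 1.492537, so |z| = sqrt(1.492537) = 1.2217 for both roots.
Moduli of all roots: 5.0000, 1.2217, 1.2217.
All moduli strictly greater than 1? Yes.
Verdict: Stationary.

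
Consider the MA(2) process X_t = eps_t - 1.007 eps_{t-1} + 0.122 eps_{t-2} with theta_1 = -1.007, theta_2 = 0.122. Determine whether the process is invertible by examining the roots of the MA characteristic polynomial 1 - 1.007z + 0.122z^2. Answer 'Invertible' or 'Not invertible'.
\text{Invertible}

The MA(q) characteristic polynomial is P(z) = 1 - 1.007z + 0.122z^2.
Invertibility requires all roots to lie outside the unit circle, i.e. |z| > 1 for every root.
Set 1 + (-1.007) z + (0.122) z^2 = 0, i.e. a z^2 + b z + c = 0 with a = 0.122, b = -1.007, c = 1.
Discriminant D = b^2 - 4ac = (-1.007)^2 - 4*(0.122)*1 = 1.014049 - (0.488) = 0.526049.
D >= 0, so the roots are real: z = (-b +/- sqrt(D)) / (2a) = (1.007 +/- 0.725292) / (0.244).
  z_1 = (1.007 + 0.725292) / (0.244) = 7.0996,   |z_1| = 7.0996.
  z_2 = (1.007 - 0.725292) / (0.244) = 1.1545,   |z_2| = 1.1545.
Moduli of all roots: 7.0996, 1.1545.
All moduli strictly greater than 1? Yes.
Verdict: Invertible.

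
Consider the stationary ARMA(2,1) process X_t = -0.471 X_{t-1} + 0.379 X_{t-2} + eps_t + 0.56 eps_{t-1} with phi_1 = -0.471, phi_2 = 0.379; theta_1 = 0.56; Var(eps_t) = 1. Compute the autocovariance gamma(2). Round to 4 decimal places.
\gamma(2) = 0.5147

Multiply the model equation by X_{t-k} and take expectations. With theta_0 = psi_0 = 1 and psi_j the MA(infinity) weights, this gives
  gamma(k) - sum_i phi_i gamma(k-i) = c_k,
  c_k = sigma^2 * sum_{j=k..q} theta_j psi_{j-k}   (c_k = 0 for k > q),
using gamma(-m) = gamma(m).
psi-weights needed (psi_j = theta_j + sum_i phi_i psi_{j-i}):
  psi_1 = theta_1 + phi_1 = 0.56 + (-0.471) = 0.089
Right-hand sides:
  c_0 = sigma^2 (1 + theta_1 psi_1) = 1 * (1 + (0.56)(0.089)) = 1 * 1.04984 = 1.04984
  c_1 = sigma^2 theta_1 = 1 * (0.56) = 0.56
  c_2 = 0
Equations for k = 0, 1, 2 (AR order 2, c_2 = 0):
  (E0) gamma(0) = phi_1 gamma(1) + phi_2 gamma(2) + c_0
  (E1) gamma(1) = phi_1 gamma(0) + phi_2 gamma(1) + c_1
  (E2) gamma(2) = phi_1 gamma(1) + phi_2 gamma(0)
From (E1): gamma(1) = A gamma(0) + B with
  A = phi_1 / (1 - phi_2) = -0.471 / 0.621 = -0.758454,   B = c_1 / (1 - phi_2) = 0.56 / 0.621 = 0.901771.
Insert (E2) into (E0): gamma(0) (1 - phi_2^2) = phi_1 (1 + phi_2) gamma(1) + c_0.
  phi_1 (1 + phi_2) = (-0.471)(1.379) = -0.649509,   1 - phi_2^2 = 0.856359.
Replace gamma(1) by A gamma(0) + B and collect gamma(0):
  gamma(0) [0.856359 - (-0.649509)(-0.758454)] = (-0.649509)(0.901771) + 1.04984
  gamma(0) * 0.363736 = 0.464131
  gamma(0) = 0.464131 / 0.363736 = 1.276011.
  gamma(1) = A gamma(0) + B = (-0.758454)(1.276011) + (0.901771) = -0.066024.
  gamma(2) = phi_1 gamma(1) + phi_2 gamma(0) = (-0.471)(-0.066024) + (0.379)(1.276011) = 0.514706.
Therefore gamma(2) = 0.5147 (to 4 decimal places).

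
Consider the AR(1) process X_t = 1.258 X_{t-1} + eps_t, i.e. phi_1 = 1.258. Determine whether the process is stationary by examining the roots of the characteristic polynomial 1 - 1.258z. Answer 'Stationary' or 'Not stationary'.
\text{Not stationary}

The AR(p) characteristic polynomial is P(z) = 1 - 1.258z.
Stationarity requires all roots to lie outside the unit circle, i.e. |z| > 1 for every root.
This is linear in z: 1 + (-1.258) z = 0  =>  z = -1/(-1.258) = 0.794913,  |z| = 0.794913.
Moduli of all roots: 0.7949.
All moduli strictly greater than 1? No.
Verdict: Not stationary.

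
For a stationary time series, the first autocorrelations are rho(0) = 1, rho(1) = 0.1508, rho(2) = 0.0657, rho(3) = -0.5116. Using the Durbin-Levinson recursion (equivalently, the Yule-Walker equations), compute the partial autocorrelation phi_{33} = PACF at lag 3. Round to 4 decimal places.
\phi_{33} = -0.5410

The PACF at lag k is phi_{kk}, the last component of the solution
to the Yule-Walker system G_k phi = r_k where
  (G_k)_{ij} = rho(|i - j|), (r_k)_i = rho(i), i,j = 1..k.
Equivalently, Durbin-Levinson gives phi_{kk} iteratively:
  phi_{11} = rho(1)
  phi_{kk} = [rho(k) - sum_{j=1..k-1} phi_{k-1,j} rho(k-j)]
            / [1 - sum_{j=1..k-1} phi_{k-1,j} rho(j)],
  phi_{k,j} = phi_{k-1,j} - phi_{kk} phi_{k-1,k-j},  j = 1..k-1.
Step k = 1:
  phi_11 = rho(1) = 0.1508.
Step k = 2:
  phi_22 = [rho(2) - phi_11 rho(1)] / [1 - phi_11 rho(1)] = [0.0657 - (0.1508)(0.1508)] / [1 - (0.1508)(0.1508)]
         = 0.04295936 / 0.97725936 = 0.043959.
  Update: phi_21 = phi_11 - phi_22 phi_11 = 0.1508 - (0.043959)(0.1508) = 0.144171.
Step k = 3:
  phi_33 = [rho(3) - phi_21 rho(2) - phi_22 rho(1)] / [1 - phi_21 rho(1) - phi_22 rho(2)]
    numerator   = -0.5116 - (0.144171)(0.0657) - (0.043959)(0.1508) = -0.52770105
    denominator = 1 - (0.144171)(0.1508) - (0.043959)(0.0657) = 0.97537091
  phi_33 = -0.52770105 / 0.97537091 = -0.541.
Therefore phi_{33} = -0.5410.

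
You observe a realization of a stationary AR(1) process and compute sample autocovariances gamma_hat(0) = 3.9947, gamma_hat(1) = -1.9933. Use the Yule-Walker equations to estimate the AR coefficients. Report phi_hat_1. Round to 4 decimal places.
\hat\phi_{1} = -0.4990

The Yule-Walker equations for an AR(p) process read, in matrix form,
  Gamma_p phi = r_p,   with   (Gamma_p)_{ij} = gamma(|i - j|),
                       (r_p)_i = gamma(i),   i,j = 1..p.
Substitute the sample gammas (Toeplitz matrix and right-hand side of size 1):
  Gamma_p = [[3.9947]]
  r_p     = [-1.9933]
With p = 1 this is the single equation gamma(0) phi_1 = gamma(1):
  phi_hat_1 = gamma(1) / gamma(0) = -1.9933 / 3.9947 = -0.4990.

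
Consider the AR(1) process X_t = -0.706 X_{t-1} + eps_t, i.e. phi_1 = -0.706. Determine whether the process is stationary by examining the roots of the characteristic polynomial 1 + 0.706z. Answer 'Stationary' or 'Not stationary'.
\text{Stationary}

The AR(p) characteristic polynomial is P(z) = 1 + 0.706z.
Stationarity requires all roots to lie outside the unit circle, i.e. |z| > 1 for every root.
This is linear in z: 1 + (0.706) z = 0  =>  z = -1/(0.706) = -1.416431,  |z| = 1.416431.
Moduli of all roots: 1.4164.
All moduli strictly greater than 1? Yes.
Verdict: Stationary.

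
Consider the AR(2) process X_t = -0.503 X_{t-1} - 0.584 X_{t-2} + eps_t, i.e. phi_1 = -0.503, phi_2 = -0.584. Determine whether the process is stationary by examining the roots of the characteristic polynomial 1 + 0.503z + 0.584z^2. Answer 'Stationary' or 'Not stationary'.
\text{Stationary}

The AR(p) characteristic polynomial is P(z) = 1 + 0.503z + 0.584z^2.
Stationarity requires all roots to lie outside the unit circle, i.e. |z| > 1 for every root.
Set 1 + (0.503) z + (0.584) z^2 = 0, i.e. a z^2 + b z + c = 0 with a = 0.584, b = 0.503, c = 1.
Discriminant D = b^2 - 4ac = (0.503)^2 - 4*(0.584)*1 = 0.253009 - (2.336) = -2.082991.
D < 0, so the roots are the complex-conjugate pair z = (-b +/- i sqrt(-D)) / (2a) = -0.4307 +/- 1.2357i.
For a conjugate pair |z|^2 = z * conj(z) = (product of roots) = c/a = 1/(0.584) = 1.712329, so |z| = sqrt(1.712329) = 1.3086 for both roots.
Moduli of all roots: 1.3086, 1.3086.
All moduli strictly greater than 1? Yes.
Verdict: Stationary.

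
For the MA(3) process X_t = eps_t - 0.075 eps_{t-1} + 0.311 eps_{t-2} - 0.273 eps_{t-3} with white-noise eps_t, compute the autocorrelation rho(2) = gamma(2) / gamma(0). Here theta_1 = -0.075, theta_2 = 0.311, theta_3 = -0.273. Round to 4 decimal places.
\rho(2) = 0.2817

For an MA(q) process with theta_0 = 1, the autocovariance is
  gamma(k) = sigma^2 * sum_{i=0..q-k} theta_i * theta_{i+k},
and rho(k) = gamma(k) / gamma(0). Sigma^2 cancels.
  numerator   = (1)*(0.311) + (-0.075)*(-0.273) = 0.331475.
  denominator = (1)^2 + (-0.075)^2 + (0.311)^2 + (-0.273)^2 = 1.176875.
  rho(2) = 0.331475 / 1.176875 = 0.2817.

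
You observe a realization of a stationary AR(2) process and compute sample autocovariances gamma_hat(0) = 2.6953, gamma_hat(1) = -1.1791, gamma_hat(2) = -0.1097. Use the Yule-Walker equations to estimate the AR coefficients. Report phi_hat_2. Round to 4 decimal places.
\hat\phi_{2} = -0.2870

The Yule-Walker equations for an AR(p) process read, in matrix form,
  Gamma_p phi = r_p,   with   (Gamma_p)_{ij} = gamma(|i - j|),
                       (r_p)_i = gamma(i),   i,j = 1..p.
Substitute the sample gammas (Toeplitz matrix and right-hand side of size 2):
  Gamma_p = [[2.6953, -1.1791], [-1.1791, 2.6953]]
  r_p     = [-1.1791, -0.1097]
Written out:
  2.6953 phi_1 - 1.1791 phi_2 = -1.1791
  -1.1791 phi_1 + 2.6953 phi_2 = -0.1097
Solve by Cramer's rule:
  det = gamma(0)^2 - gamma(1)^2 = (2.6953)^2 - (-1.1791)^2 = 7.26464209 - 1.39027681 = 5.87436528
  phi_hat_1 = [gamma(1) gamma(0) - gamma(1) gamma(2)] / det = [(-1.1791)(2.6953) - (-1.1791)(-0.1097)] / 5.87436528 = -3.3073755 / 5.87436528 = -0.563
  phi_hat_2 = [gamma(0) gamma(2) - gamma(1)^2] / det = [(2.6953)(-0.1097) - (-1.1791)^2] / 5.87436528 = -1.68595122 / 5.87436528 = -0.287
So phi_hat = [-0.5630, -0.2870].
Therefore phi_hat_2 = -0.2870.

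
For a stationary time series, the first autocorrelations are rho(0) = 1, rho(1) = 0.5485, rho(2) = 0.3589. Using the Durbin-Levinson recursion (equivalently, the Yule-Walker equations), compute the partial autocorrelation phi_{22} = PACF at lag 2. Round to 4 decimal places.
\phi_{22} = 0.0830

The PACF at lag k is phi_{kk}, the last component of the solution
to the Yule-Walker system G_k phi = r_k where
  (G_k)_{ij} = rho(|i - j|), (r_k)_i = rho(i), i,j = 1..k.
Equivalently, Durbin-Levinson gives phi_{kk} iteratively:
  phi_{11} = rho(1)
  phi_{kk} = [rho(k) - sum_{j=1..k-1} phi_{k-1,j} rho(k-j)]
            / [1 - sum_{j=1..k-1} phi_{k-1,j} rho(j)],
  phi_{k,j} = phi_{k-1,j} - phi_{kk} phi_{k-1,k-j},  j = 1..k-1.
Step k = 1:
  phi_11 = rho(1) = 0.5485.
Step k = 2:
  phi_22 = [rho(2) - phi_11 rho(1)] / [1 - phi_11 rho(1)] = [0.3589 - (0.5485)(0.5485)] / [1 - (0.5485)(0.5485)]
         = 0.05804775 / 0.69914775 = 0.083.
Therefore phi_{22} = 0.0830.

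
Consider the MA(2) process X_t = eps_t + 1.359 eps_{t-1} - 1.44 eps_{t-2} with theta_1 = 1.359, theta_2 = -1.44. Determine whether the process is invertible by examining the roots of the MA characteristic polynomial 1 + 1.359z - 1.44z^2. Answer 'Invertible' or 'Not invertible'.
\text{Not invertible}

The MA(q) characteristic polynomial is P(z) = 1 + 1.359z - 1.44z^2.
Invertibility requires all roots to lie outside the unit circle, i.e. |z| > 1 for every root.
Set 1 + (1.359) z + (-1.44) z^2 = 0, i.e. a z^2 + b z + c = 0 with a = -1.44, b = 1.359, c = 1.
Discriminant D = b^2 - 4ac = (1.359)^2 - 4*(-1.44)*1 = 1.846881 - (-5.76) = 7.606881.
D >= 0, so the roots are real: z = (-b +/- sqrt(D)) / (2a) = (-1.359 +/- 2.758057) / (-2.88).
  z_1 = (-1.359 + 2.758057) / (-2.88) = -0.4858,   |z_1| = 0.4858.
  z_2 = (-1.359 - 2.758057) / (-2.88) = 1.4295,   |z_2| = 1.4295.
Moduli of all roots: 0.4858, 1.4295.
All moduli strictly greater than 1? No.
Verdict: Not invertible.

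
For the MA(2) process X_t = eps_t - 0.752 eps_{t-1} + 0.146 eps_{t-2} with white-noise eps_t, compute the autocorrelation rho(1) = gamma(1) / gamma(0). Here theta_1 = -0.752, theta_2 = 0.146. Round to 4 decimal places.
\rho(1) = -0.5431

For an MA(q) process with theta_0 = 1, the autocovariance is
  gamma(k) = sigma^2 * sum_{i=0..q-k} theta_i * theta_{i+k},
and rho(k) = gamma(k) / gamma(0). Sigma^2 cancels.
  numerator   = (1)*(-0.752) + (-0.752)*(0.146) = -0.861792.
  denominator = (1)^2 + (-0.752)^2 + (0.146)^2 = 1.58682.
  rho(1) = -0.861792 / 1.58682 = -0.5431.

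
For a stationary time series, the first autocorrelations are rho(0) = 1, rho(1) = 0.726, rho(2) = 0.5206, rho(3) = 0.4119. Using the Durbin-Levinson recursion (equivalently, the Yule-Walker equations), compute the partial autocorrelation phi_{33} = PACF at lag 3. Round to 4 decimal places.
\phi_{33} = 0.0819

The PACF at lag k is phi_{kk}, the last component of the solution
to the Yule-Walker system G_k phi = r_k where
  (G_k)_{ij} = rho(|i - j|), (r_k)_i = rho(i), i,j = 1..k.
Equivalently, Durbin-Levinson gives phi_{kk} iteratively:
  phi_{11} = rho(1)
  phi_{kk} = [rho(k) - sum_{j=1..k-1} phi_{k-1,j} rho(k-j)]
            / [1 - sum_{j=1..k-1} phi_{k-1,j} rho(j)],
  phi_{k,j} = phi_{k-1,j} - phi_{kk} phi_{k-1,k-j},  j = 1..k-1.
Step k = 1:
  phi_11 = rho(1) = 0.726.
Step k = 2:
  phi_22 = [rho(2) - phi_11 rho(1)] / [1 - phi_11 rho(1)] = [0.5206 - (0.726)(0.726)] / [1 - (0.726)(0.726)]
         = -0.006476 / 0.472924 = -0.013694.
  Update: phi_21 = phi_11 - phi_22 phi_11 = 0.726 - (-0.013694)(0.726) = 0.735942.
Step k = 3:
  phi_33 = [rho(3) - phi_21 rho(2) - phi_22 rho(1)] / [1 - phi_21 rho(1) - phi_22 rho(2)]
    numerator   = 0.4119 - (0.735942)(0.5206) - (-0.013694)(0.726) = 0.03871036
    denominator = 1 - (0.735942)(0.726) - (-0.013694)(0.5206) = 0.47283532
  phi_33 = 0.03871036 / 0.47283532 = 0.0819.
Therefore phi_{33} = 0.0819.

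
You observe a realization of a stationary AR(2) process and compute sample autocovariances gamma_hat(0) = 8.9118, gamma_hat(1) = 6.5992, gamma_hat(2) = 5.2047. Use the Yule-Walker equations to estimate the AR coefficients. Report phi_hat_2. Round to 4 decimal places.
\hat\phi_{2} = 0.0790

The Yule-Walker equations for an AR(p) process read, in matrix form,
  Gamma_p phi = r_p,   with   (Gamma_p)_{ij} = gamma(|i - j|),
                       (r_p)_i = gamma(i),   i,j = 1..p.
Substitute the sample gammas (Toeplitz matrix and right-hand side of size 2):
  Gamma_p = [[8.9118, 6.5992], [6.5992, 8.9118]]
  r_p     = [6.5992, 5.2047]
Written out:
  8.9118 phi_1 + 6.5992 phi_2 = 6.5992
  6.5992 phi_1 + 8.9118 phi_2 = 5.2047
Solve by Cramer's rule:
  det = gamma(0)^2 - gamma(1)^2 = (8.9118)^2 - (6.5992)^2 = 79.42017924 - 43.54944064 = 35.8707386
  phi_hat_1 = [gamma(1) gamma(0) - gamma(1) gamma(2)] / det = [(6.5992)(8.9118) - (6.5992)(5.2047)] / 35.8707386 = 24.46389432 / 35.8707386 = 0.682
  phi_hat_2 = [gamma(0) gamma(2) - gamma(1)^2] / det = [(8.9118)(5.2047) - (6.5992)^2] / 35.8707386 = 2.83380482 / 35.8707386 = 0.079
So phi_hat = [0.6820, 0.0790].
Therefore phi_hat_2 = 0.0790.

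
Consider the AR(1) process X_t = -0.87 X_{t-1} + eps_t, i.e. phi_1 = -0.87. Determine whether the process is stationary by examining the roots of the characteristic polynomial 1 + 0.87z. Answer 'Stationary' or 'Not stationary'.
\text{Stationary}

The AR(p) characteristic polynomial is P(z) = 1 + 0.87z.
Stationarity requires all roots to lie outside the unit circle, i.e. |z| > 1 for every root.
This is linear in z: 1 + (0.87) z = 0  =>  z = -1/(0.87) = -1.149425,  |z| = 1.149425.
Moduli of all roots: 1.1494.
All moduli strictly greater than 1? Yes.
Verdict: Stationary.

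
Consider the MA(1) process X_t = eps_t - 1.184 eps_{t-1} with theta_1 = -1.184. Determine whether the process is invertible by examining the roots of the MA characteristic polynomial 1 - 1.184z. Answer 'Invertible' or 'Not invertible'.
\text{Not invertible}

The MA(q) characteristic polynomial is P(z) = 1 - 1.184z.
Invertibility requires all roots to lie outside the unit circle, i.e. |z| > 1 for every root.
This is linear in z: 1 + (-1.184) z = 0  =>  z = -1/(-1.184) = 0.844595,  |z| = 0.844595.
Moduli of all roots: 0.8446.
All moduli strictly greater than 1? No.
Verdict: Not invertible.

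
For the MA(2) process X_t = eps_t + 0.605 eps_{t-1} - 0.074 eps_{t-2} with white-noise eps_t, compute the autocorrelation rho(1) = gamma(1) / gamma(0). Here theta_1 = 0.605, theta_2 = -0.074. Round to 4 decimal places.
\rho(1) = 0.4085

For an MA(q) process with theta_0 = 1, the autocovariance is
  gamma(k) = sigma^2 * sum_{i=0..q-k} theta_i * theta_{i+k},
and rho(k) = gamma(k) / gamma(0). Sigma^2 cancels.
  numerator   = (1)*(0.605) + (0.605)*(-0.074) = 0.56023.
  denominator = (1)^2 + (0.605)^2 + (-0.074)^2 = 1.371501.
  rho(1) = 0.56023 / 1.371501 = 0.4085.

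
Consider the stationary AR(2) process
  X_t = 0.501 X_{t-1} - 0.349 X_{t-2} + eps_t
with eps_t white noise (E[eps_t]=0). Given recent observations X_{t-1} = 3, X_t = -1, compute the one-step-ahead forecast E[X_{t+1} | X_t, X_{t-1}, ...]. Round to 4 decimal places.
E[X_{t+1} \mid \mathcal F_t] = -1.5480

For an AR(p) model X_t = c + sum_i phi_i X_{t-i} + eps_t, the
one-step-ahead conditional mean is
  E[X_{t+1} | X_t, ...] = c + sum_i phi_i X_{t+1-i}.
Substitute known values:
  E[X_{t+1} | ...] = (0.501) * (-1) + (-0.349) * (3)
                   = -1.5480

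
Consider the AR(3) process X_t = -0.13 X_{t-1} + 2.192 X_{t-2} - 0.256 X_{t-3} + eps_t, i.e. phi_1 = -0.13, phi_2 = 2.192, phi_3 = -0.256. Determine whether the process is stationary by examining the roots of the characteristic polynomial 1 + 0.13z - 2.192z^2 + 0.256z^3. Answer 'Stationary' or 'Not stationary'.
\text{Not stationary}

The AR(p) characteristic polynomial is P(z) = 1 + 0.13z - 2.192z^2 + 0.256z^3.
Stationarity requires all roots to lie outside the unit circle, i.e. |z| > 1 for every root.
Degree 3: look for a simple real root z0 first, then factor out (1 - z/z0) and solve the remaining quadratic.
Testing z0 = -0.625: P(-0.625) = 1 + (0.13)(-0.625) + (-2.192)(-0.625)^2 + (0.256)(-0.625)^3
  = 1 + (-0.08125) + (-0.85625) + (-0.0625) = 0.  So z_0 = -0.625 is a root, |z_0| = 0.625.
Divide out the factor (1 + 1.6 z) = (1 - z/z0) (since 1/z0 = -1.6):
  P(z) = (1 + 1.6 z)(1 + (-1.47) z + (0.16) z^2)
  [check: z-coef -1.47 - (-1.6) = 0.13; z^2-coef 0.16 - (-1.6)(-1.47) = -2.192; z^3-coef -(-1.6)(0.16) = 0.256.]
Remaining roots from the quadratic factor 1 + (-1.47) z + (0.16) z^2:
  Set 1 + (-1.47) z + (0.16) z^2 = 0, i.e. a z^2 + b z + c = 0 with a = 0.16, b = -1.47, c = 1.
  Discriminant D = b^2 - 4ac = (-1.47)^2 - 4*(0.16)*1 = 2.1609 - (0.64) = 1.5209.
  D >= 0, so the roots are real: z = (-b +/- sqrt(D)) / (2a) = (1.47 +/- 1.233248) / (0.32).
    z_1 = (1.47 + 1.233248) / (0.32) = 8.4476,   |z_1| = 8.4476.
    z_2 = (1.47 - 1.233248) / (0.32) = 0.7399,   |z_2| = 0.7399.
Moduli of all roots: 0.6250, 8.4476, 0.7399.
All moduli strictly greater than 1? No.
Verdict: Not stationary.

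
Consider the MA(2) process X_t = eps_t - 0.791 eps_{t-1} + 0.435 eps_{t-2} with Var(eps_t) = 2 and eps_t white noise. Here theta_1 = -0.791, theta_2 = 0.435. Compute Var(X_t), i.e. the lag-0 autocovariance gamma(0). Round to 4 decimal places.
\gamma(0) = 3.6298

For an MA(q) process X_t = eps_t + sum_i theta_i eps_{t-i} with
Var(eps_t) = sigma^2, the variance is
  gamma(0) = sigma^2 * (1 + sum_i theta_i^2).
  sum_i theta_i^2 = (-0.791)^2 + (0.435)^2 = 0.625681 + 0.189225 = 0.814906.
  gamma(0) = 2 * (1 + 0.814906) = 2 * 1.814906 = 3.629812, which rounds to 3.6298.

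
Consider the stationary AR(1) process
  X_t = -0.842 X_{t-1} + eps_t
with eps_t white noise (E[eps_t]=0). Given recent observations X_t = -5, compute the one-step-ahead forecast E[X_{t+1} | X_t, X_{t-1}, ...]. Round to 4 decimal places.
E[X_{t+1} \mid \mathcal F_t] = 4.2100

For an AR(p) model X_t = c + sum_i phi_i X_{t-i} + eps_t, the
one-step-ahead conditional mean is
  E[X_{t+1} | X_t, ...] = c + sum_i phi_i X_{t+1-i}.
Substitute known values:
  E[X_{t+1} | ...] = (-0.842) * (-5)
                   = 4.2100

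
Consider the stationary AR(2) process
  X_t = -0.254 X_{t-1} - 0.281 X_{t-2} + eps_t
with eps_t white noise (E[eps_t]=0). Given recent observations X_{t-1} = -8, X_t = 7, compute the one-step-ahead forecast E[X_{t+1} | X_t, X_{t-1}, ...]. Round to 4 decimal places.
E[X_{t+1} \mid \mathcal F_t] = 0.4700

For an AR(p) model X_t = c + sum_i phi_i X_{t-i} + eps_t, the
one-step-ahead conditional mean is
  E[X_{t+1} | X_t, ...] = c + sum_i phi_i X_{t+1-i}.
Substitute known values:
  E[X_{t+1} | ...] = (-0.254) * (7) + (-0.281) * (-8)
                   = 0.4700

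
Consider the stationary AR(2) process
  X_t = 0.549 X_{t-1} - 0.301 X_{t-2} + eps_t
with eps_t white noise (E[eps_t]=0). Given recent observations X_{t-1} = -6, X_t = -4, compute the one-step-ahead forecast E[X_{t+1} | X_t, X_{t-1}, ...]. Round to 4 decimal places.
E[X_{t+1} \mid \mathcal F_t] = -0.3900

For an AR(p) model X_t = c + sum_i phi_i X_{t-i} + eps_t, the
one-step-ahead conditional mean is
  E[X_{t+1} | X_t, ...] = c + sum_i phi_i X_{t+1-i}.
Substitute known values:
  E[X_{t+1} | ...] = (0.549) * (-4) + (-0.301) * (-6)
                   = -0.3900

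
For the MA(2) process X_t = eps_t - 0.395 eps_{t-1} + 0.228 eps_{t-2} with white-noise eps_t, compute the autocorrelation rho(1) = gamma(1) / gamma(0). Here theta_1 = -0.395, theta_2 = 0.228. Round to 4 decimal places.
\rho(1) = -0.4015

For an MA(q) process with theta_0 = 1, the autocovariance is
  gamma(k) = sigma^2 * sum_{i=0..q-k} theta_i * theta_{i+k},
and rho(k) = gamma(k) / gamma(0). Sigma^2 cancels.
  numerator   = (1)*(-0.395) + (-0.395)*(0.228) = -0.48506.
  denominator = (1)^2 + (-0.395)^2 + (0.228)^2 = 1.208009.
  rho(1) = -0.48506 / 1.208009 = -0.4015.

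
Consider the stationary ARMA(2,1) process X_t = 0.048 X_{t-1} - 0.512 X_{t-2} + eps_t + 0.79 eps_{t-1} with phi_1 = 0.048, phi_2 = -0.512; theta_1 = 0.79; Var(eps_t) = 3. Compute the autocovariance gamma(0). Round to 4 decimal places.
\gamma(0) = 6.8141

Multiply the model equation by X_{t-k} and take expectations. With theta_0 = psi_0 = 1 and psi_j the MA(infinity) weights, this gives
  gamma(k) - sum_i phi_i gamma(k-i) = c_k,
  c_k = sigma^2 * sum_{j=k..q} theta_j psi_{j-k}   (c_k = 0 for k > q),
using gamma(-m) = gamma(m).
psi-weights needed (psi_j = theta_j + sum_i phi_i psi_{j-i}):
  psi_1 = theta_1 + phi_1 = 0.79 + (0.048) = 0.838
Right-hand sides:
  c_0 = sigma^2 (1 + theta_1 psi_1) = 3 * (1 + (0.79)(0.838)) = 3 * 1.66202 = 4.98606
  c_1 = sigma^2 theta_1 = 3 * (0.79) = 2.37
  c_2 = 0
Equations for k = 0, 1, 2 (AR order 2, c_2 = 0):
  (E0) gamma(0) = phi_1 gamma(1) + phi_2 gamma(2) + c_0
  (E1) gamma(1) = phi_1 gamma(0) + phi_2 gamma(1) + c_1
  (E2) gamma(2) = phi_1 gamma(1) + phi_2 gamma(0)
From (E1): gamma(1) = A gamma(0) + B with
  A = phi_1 / (1 - phi_2) = 0.048 / 1.512 = 0.031746,   B = c_1 / (1 - phi_2) = 2.37 / 1.512 = 1.56746.
Insert (E2) into (E0): gamma(0) (1 - phi_2^2) = phi_1 (1 + phi_2) gamma(1) + c_0.
  phi_1 (1 + phi_2) = (0.048)(0.488) = 0.023424,   1 - phi_2^2 = 0.737856.
Replace gamma(1) by A gamma(0) + B and collect gamma(0):
  gamma(0) [0.737856 - (0.023424)(0.031746)] = (0.023424)(1.56746) + 4.98606
  gamma(0) * 0.737112 = 5.022776
  gamma(0) = 5.022776 / 0.737112 = 6.814125.
Therefore gamma(0) = 6.8141 (to 4 decimal places).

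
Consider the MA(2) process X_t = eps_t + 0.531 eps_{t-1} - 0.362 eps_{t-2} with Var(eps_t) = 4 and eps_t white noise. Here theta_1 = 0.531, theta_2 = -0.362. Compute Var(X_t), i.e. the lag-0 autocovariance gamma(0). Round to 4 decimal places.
\gamma(0) = 5.6520

For an MA(q) process X_t = eps_t + sum_i theta_i eps_{t-i} with
Var(eps_t) = sigma^2, the variance is
  gamma(0) = sigma^2 * (1 + sum_i theta_i^2).
  sum_i theta_i^2 = (0.531)^2 + (-0.362)^2 = 0.281961 + 0.131044 = 0.413005.
  gamma(0) = 4 * (1 + 0.413005) = 4 * 1.413005 = 5.65202, which rounds to 5.6520.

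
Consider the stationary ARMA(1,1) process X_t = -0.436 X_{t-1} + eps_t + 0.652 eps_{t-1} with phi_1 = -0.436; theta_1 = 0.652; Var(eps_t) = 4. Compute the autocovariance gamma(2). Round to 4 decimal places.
\gamma(2) = -0.3329

Multiply the model equation by X_{t-k} and take expectations. With theta_0 = psi_0 = 1 and psi_j the MA(infinity) weights, this gives
  gamma(k) - sum_i phi_i gamma(k-i) = c_k,
  c_k = sigma^2 * sum_{j=k..q} theta_j psi_{j-k}   (c_k = 0 for k > q),
using gamma(-m) = gamma(m).
psi-weights needed (psi_j = theta_j + sum_i phi_i psi_{j-i}):
  psi_1 = theta_1 + phi_1 = 0.652 + (-0.436) = 0.216
Right-hand sides:
  c_0 = sigma^2 (1 + theta_1 psi_1) = 4 * (1 + (0.652)(0.216)) = 4 * 1.140832 = 4.563328
  c_1 = sigma^2 theta_1 = 4 * (0.652) = 2.608
  c_2 = 0
Equations for k = 0 and k = 1 (AR order 1):
  gamma(0) = phi_1 gamma(1) + c_0
  gamma(1) = phi_1 gamma(0) + c_1
Substituting the second into the first: gamma(0) (1 - phi_1^2) = c_0 + phi_1 c_1, so
  gamma(0) = (c_0 + phi_1 c_1) / (1 - phi_1^2) = (4.563328 + (-0.436)(2.608)) / (1 - (-0.436)^2) = 3.42624 / 0.809904 = 4.230427.
  gamma(1) = phi_1 gamma(0) + c_1 = (-0.436)(4.230427) + (2.608) = 0.763534.
For k = 2 (> q): gamma(2) = phi_1 gamma(1) = (-0.436)(0.763534) = -0.332901.
Therefore gamma(2) = -0.3329 (to 4 decimal places).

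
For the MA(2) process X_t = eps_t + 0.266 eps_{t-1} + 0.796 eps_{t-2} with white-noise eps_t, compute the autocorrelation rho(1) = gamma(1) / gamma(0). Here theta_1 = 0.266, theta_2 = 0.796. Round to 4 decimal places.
\rho(1) = 0.2803

For an MA(q) process with theta_0 = 1, the autocovariance is
  gamma(k) = sigma^2 * sum_{i=0..q-k} theta_i * theta_{i+k},
and rho(k) = gamma(k) / gamma(0). Sigma^2 cancels.
  numerator   = (1)*(0.266) + (0.266)*(0.796) = 0.477736.
  denominator = (1)^2 + (0.266)^2 + (0.796)^2 = 1.704372.
  rho(1) = 0.477736 / 1.704372 = 0.2803.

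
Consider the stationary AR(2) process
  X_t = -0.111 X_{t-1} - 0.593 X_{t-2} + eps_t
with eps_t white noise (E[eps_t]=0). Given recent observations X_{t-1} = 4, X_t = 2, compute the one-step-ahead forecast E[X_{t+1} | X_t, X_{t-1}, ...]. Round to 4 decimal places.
E[X_{t+1} \mid \mathcal F_t] = -2.5940

For an AR(p) model X_t = c + sum_i phi_i X_{t-i} + eps_t, the
one-step-ahead conditional mean is
  E[X_{t+1} | X_t, ...] = c + sum_i phi_i X_{t+1-i}.
Substitute known values:
  E[X_{t+1} | ...] = (-0.111) * (2) + (-0.593) * (4)
                   = -2.5940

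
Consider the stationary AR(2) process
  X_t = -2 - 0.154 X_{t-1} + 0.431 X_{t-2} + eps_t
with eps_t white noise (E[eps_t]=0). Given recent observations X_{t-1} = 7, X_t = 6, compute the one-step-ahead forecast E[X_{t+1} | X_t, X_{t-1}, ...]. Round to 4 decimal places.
E[X_{t+1} \mid \mathcal F_t] = 0.0930

For an AR(p) model X_t = c + sum_i phi_i X_{t-i} + eps_t, the
one-step-ahead conditional mean is
  E[X_{t+1} | X_t, ...] = c + sum_i phi_i X_{t+1-i}.
Substitute known values:
  E[X_{t+1} | ...] = -2 + (-0.154) * (6) + (0.431) * (7)
                   = 0.0930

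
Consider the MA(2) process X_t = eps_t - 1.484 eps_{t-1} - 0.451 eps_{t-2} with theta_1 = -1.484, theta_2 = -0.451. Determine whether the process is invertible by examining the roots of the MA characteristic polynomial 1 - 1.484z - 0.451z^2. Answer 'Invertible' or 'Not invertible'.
\text{Not invertible}

The MA(q) characteristic polynomial is P(z) = 1 - 1.484z - 0.451z^2.
Invertibility requires all roots to lie outside the unit circle, i.e. |z| > 1 for every root.
Set 1 + (-1.484) z + (-0.451) z^2 = 0, i.e. a z^2 + b z + c = 0 with a = -0.451, b = -1.484, c = 1.
Discriminant D = b^2 - 4ac = (-1.484)^2 - 4*(-0.451)*1 = 2.202256 - (-1.804) = 4.006256.
D >= 0, so the roots are real: z = (-b +/- sqrt(D)) / (2a) = (1.484 +/- 2.001563) / (-0.902).
  z_1 = (1.484 + 2.001563) / (-0.902) = -3.8643,   |z_1| = 3.8643.
  z_2 = (1.484 - 2.001563) / (-0.902) = 0.5738,   |z_2| = 0.5738.
Moduli of all roots: 3.8643, 0.5738.
All moduli strictly greater than 1? No.
Verdict: Not invertible.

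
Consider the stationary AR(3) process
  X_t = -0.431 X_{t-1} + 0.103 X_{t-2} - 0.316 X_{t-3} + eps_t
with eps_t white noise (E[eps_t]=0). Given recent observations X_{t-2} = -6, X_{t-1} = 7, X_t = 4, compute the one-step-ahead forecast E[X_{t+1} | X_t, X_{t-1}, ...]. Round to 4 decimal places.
E[X_{t+1} \mid \mathcal F_t] = 0.8930

For an AR(p) model X_t = c + sum_i phi_i X_{t-i} + eps_t, the
one-step-ahead conditional mean is
  E[X_{t+1} | X_t, ...] = c + sum_i phi_i X_{t+1-i}.
Substitute known values:
  E[X_{t+1} | ...] = (-0.431) * (4) + (0.103) * (7) + (-0.316) * (-6)
                   = 0.8930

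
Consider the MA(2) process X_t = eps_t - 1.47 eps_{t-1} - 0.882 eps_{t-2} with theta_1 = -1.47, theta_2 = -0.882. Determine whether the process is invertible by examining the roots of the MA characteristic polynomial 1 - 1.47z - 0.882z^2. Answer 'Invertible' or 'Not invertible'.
\text{Not invertible}

The MA(q) characteristic polynomial is P(z) = 1 - 1.47z - 0.882z^2.
Invertibility requires all roots to lie outside the unit circle, i.e. |z| > 1 for every root.
Set 1 + (-1.47) z + (-0.882) z^2 = 0, i.e. a z^2 + b z + c = 0 with a = -0.882, b = -1.47, c = 1.
Discriminant D = b^2 - 4ac = (-1.47)^2 - 4*(-0.882)*1 = 2.1609 - (-3.528) = 5.6889.
D >= 0, so the roots are real: z = (-b +/- sqrt(D)) / (2a) = (1.47 +/- 2.385142) / (-1.764).
  z_1 = (1.47 + 2.385142) / (-1.764) = -2.1855,   |z_1| = 2.1855.
  z_2 = (1.47 - 2.385142) / (-1.764) = 0.5188,   |z_2| = 0.5188.
Moduli of all roots: 2.1855, 0.5188.
All moduli strictly greater than 1? No.
Verdict: Not invertible.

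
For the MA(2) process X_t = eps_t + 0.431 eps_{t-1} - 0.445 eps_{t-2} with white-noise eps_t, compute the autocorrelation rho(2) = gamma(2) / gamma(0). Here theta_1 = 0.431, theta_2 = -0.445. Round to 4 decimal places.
\rho(2) = -0.3216

For an MA(q) process with theta_0 = 1, the autocovariance is
  gamma(k) = sigma^2 * sum_{i=0..q-k} theta_i * theta_{i+k},
and rho(k) = gamma(k) / gamma(0). Sigma^2 cancels.
  numerator   = (1)*(-0.445) = -0.445.
  denominator = (1)^2 + (0.431)^2 + (-0.445)^2 = 1.383786.
  rho(2) = -0.445 / 1.383786 = -0.3216.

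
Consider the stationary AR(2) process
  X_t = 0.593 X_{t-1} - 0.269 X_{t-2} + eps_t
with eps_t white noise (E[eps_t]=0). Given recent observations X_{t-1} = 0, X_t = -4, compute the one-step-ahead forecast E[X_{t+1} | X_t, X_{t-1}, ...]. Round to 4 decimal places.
E[X_{t+1} \mid \mathcal F_t] = -2.3720

For an AR(p) model X_t = c + sum_i phi_i X_{t-i} + eps_t, the
one-step-ahead conditional mean is
  E[X_{t+1} | X_t, ...] = c + sum_i phi_i X_{t+1-i}.
Substitute known values:
  E[X_{t+1} | ...] = (0.593) * (-4) + (-0.269) * (0)
                   = -2.3720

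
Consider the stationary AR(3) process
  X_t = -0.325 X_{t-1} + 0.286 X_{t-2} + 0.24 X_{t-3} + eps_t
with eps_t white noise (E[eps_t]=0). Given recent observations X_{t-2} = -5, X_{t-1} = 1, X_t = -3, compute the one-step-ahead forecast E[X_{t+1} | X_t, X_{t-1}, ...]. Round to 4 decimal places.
E[X_{t+1} \mid \mathcal F_t] = 0.0610

For an AR(p) model X_t = c + sum_i phi_i X_{t-i} + eps_t, the
one-step-ahead conditional mean is
  E[X_{t+1} | X_t, ...] = c + sum_i phi_i X_{t+1-i}.
Substitute known values:
  E[X_{t+1} | ...] = (-0.325) * (-3) + (0.286) * (1) + (0.24) * (-5)
                   = 0.0610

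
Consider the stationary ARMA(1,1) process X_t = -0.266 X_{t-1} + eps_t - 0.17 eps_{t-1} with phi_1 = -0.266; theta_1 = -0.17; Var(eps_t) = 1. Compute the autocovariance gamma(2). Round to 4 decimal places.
\gamma(2) = 0.1305

Multiply the model equation by X_{t-k} and take expectations. With theta_0 = psi_0 = 1 and psi_j the MA(infinity) weights, this gives
  gamma(k) - sum_i phi_i gamma(k-i) = c_k,
  c_k = sigma^2 * sum_{j=k..q} theta_j psi_{j-k}   (c_k = 0 for k > q),
using gamma(-m) = gamma(m).
psi-weights needed (psi_j = theta_j + sum_i phi_i psi_{j-i}):
  psi_1 = theta_1 + phi_1 = -0.17 + (-0.266) = -0.436
Right-hand sides:
  c_0 = sigma^2 (1 + theta_1 psi_1) = 1 * (1 + (-0.17)(-0.436)) = 1 * 1.07412 = 1.07412
  c_1 = sigma^2 theta_1 = 1 * (-0.17) = -0.17
  c_2 = 0
Equations for k = 0 and k = 1 (AR order 1):
  gamma(0) = phi_1 gamma(1) + c_0
  gamma(1) = phi_1 gamma(0) + c_1
Substituting the second into the first: gamma(0) (1 - phi_1^2) = c_0 + phi_1 c_1, so
  gamma(0) = (c_0 + phi_1 c_1) / (1 - phi_1^2) = (1.07412 + (-0.266)(-0.17)) / (1 - (-0.266)^2) = 1.11934 / 0.929244 = 1.204571.
  gamma(1) = phi_1 gamma(0) + c_1 = (-0.266)(1.204571) + (-0.17) = -0.490416.
For k = 2 (> q): gamma(2) = phi_1 gamma(1) = (-0.266)(-0.490416) = 0.130451.
Therefore gamma(2) = 0.1305 (to 4 decimal places).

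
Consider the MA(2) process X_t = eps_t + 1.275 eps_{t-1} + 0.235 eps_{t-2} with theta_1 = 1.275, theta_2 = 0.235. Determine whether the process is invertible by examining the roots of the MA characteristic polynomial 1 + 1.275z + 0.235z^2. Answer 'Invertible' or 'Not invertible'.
\text{Not invertible}

The MA(q) characteristic polynomial is P(z) = 1 + 1.275z + 0.235z^2.
Invertibility requires all roots to lie outside the unit circle, i.e. |z| > 1 for every root.
Set 1 + (1.275) z + (0.235) z^2 = 0, i.e. a z^2 + b z + c = 0 with a = 0.235, b = 1.275, c = 1.
Discriminant D = b^2 - 4ac = (1.275)^2 - 4*(0.235)*1 = 1.625625 - (0.94) = 0.685625.
D >= 0, so the roots are real: z = (-b +/- sqrt(D)) / (2a) = (-1.275 +/- 0.828025) / (0.47).
  z_1 = (-1.275 + 0.828025) / (0.47) = -0.951,   |z_1| = 0.951.
  z_2 = (-1.275 - 0.828025) / (0.47) = -4.4745,   |z_2| = 4.4745.
Moduli of all roots: 0.9510, 4.4745.
All moduli strictly greater than 1? No.
Verdict: Not invertible.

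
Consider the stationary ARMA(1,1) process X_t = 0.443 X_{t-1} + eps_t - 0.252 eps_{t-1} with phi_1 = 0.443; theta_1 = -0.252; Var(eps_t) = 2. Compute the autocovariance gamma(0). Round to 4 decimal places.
\gamma(0) = 2.0908

Multiply the model equation by X_{t-k} and take expectations. With theta_0 = psi_0 = 1 and psi_j the MA(infinity) weights, this gives
  gamma(k) - sum_i phi_i gamma(k-i) = c_k,
  c_k = sigma^2 * sum_{j=k..q} theta_j psi_{j-k}   (c_k = 0 for k > q),
using gamma(-m) = gamma(m).
psi-weights needed (psi_j = theta_j + sum_i phi_i psi_{j-i}):
  psi_1 = theta_1 + phi_1 = -0.252 + (0.443) = 0.191
Right-hand sides:
  c_0 = sigma^2 (1 + theta_1 psi_1) = 2 * (1 + (-0.252)(0.191)) = 2 * 0.951868 = 1.903736
  c_1 = sigma^2 theta_1 = 2 * (-0.252) = -0.504
  c_2 = 0
Equations for k = 0 and k = 1 (AR order 1):
  gamma(0) = phi_1 gamma(1) + c_0
  gamma(1) = phi_1 gamma(0) + c_1
Substituting the second into the first: gamma(0) (1 - phi_1^2) = c_0 + phi_1 c_1, so
  gamma(0) = (c_0 + phi_1 c_1) / (1 - phi_1^2) = (1.903736 + (0.443)(-0.504)) / (1 - (0.443)^2) = 1.680464 / 0.803751 = 2.090777.
Therefore gamma(0) = 2.0908 (to 4 decimal places).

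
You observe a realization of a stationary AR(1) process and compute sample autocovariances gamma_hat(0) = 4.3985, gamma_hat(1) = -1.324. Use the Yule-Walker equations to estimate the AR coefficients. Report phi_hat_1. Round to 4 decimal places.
\hat\phi_{1} = -0.3010

The Yule-Walker equations for an AR(p) process read, in matrix form,
  Gamma_p phi = r_p,   with   (Gamma_p)_{ij} = gamma(|i - j|),
                       (r_p)_i = gamma(i),   i,j = 1..p.
Substitute the sample gammas (Toeplitz matrix and right-hand side of size 1):
  Gamma_p = [[4.3985]]
  r_p     = [-1.324]
With p = 1 this is the single equation gamma(0) phi_1 = gamma(1):
  phi_hat_1 = gamma(1) / gamma(0) = -1.324 / 4.3985 = -0.3010.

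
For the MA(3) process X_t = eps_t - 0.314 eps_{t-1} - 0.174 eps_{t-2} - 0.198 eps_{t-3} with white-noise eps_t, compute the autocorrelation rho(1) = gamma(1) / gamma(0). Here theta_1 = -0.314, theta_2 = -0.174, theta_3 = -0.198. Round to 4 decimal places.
\rho(1) = -0.1925

For an MA(q) process with theta_0 = 1, the autocovariance is
  gamma(k) = sigma^2 * sum_{i=0..q-k} theta_i * theta_{i+k},
and rho(k) = gamma(k) / gamma(0). Sigma^2 cancels.
  numerator   = (1)*(-0.314) + (-0.314)*(-0.174) + (-0.174)*(-0.198) = -0.224912.
  denominator = (1)^2 + (-0.314)^2 + (-0.174)^2 + (-0.198)^2 = 1.168076.
  rho(1) = -0.224912 / 1.168076 = -0.1925.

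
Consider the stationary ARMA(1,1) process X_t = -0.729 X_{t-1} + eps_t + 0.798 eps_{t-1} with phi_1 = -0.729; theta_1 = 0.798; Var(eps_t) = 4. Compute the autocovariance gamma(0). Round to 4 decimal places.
\gamma(0) = 4.0406

Multiply the model equation by X_{t-k} and take expectations. With theta_0 = psi_0 = 1 and psi_j the MA(infinity) weights, this gives
  gamma(k) - sum_i phi_i gamma(k-i) = c_k,
  c_k = sigma^2 * sum_{j=k..q} theta_j psi_{j-k}   (c_k = 0 for k > q),
using gamma(-m) = gamma(m).
psi-weights needed (psi_j = theta_j + sum_i phi_i psi_{j-i}):
  psi_1 = theta_1 + phi_1 = 0.798 + (-0.729) = 0.069
Right-hand sides:
  c_0 = sigma^2 (1 + theta_1 psi_1) = 4 * (1 + (0.798)(0.069)) = 4 * 1.055062 = 4.220248
  c_1 = sigma^2 theta_1 = 4 * (0.798) = 3.192
  c_2 = 0
Equations for k = 0 and k = 1 (AR order 1):
  gamma(0) = phi_1 gamma(1) + c_0
  gamma(1) = phi_1 gamma(0) + c_1
Substituting the second into the first: gamma(0) (1 - phi_1^2) = c_0 + phi_1 c_1, so
  gamma(0) = (c_0 + phi_1 c_1) / (1 - phi_1^2) = (4.220248 + (-0.729)(3.192)) / (1 - (-0.729)^2) = 1.89328 / 0.468559 = 4.040644.
Therefore gamma(0) = 4.0406 (to 4 decimal places).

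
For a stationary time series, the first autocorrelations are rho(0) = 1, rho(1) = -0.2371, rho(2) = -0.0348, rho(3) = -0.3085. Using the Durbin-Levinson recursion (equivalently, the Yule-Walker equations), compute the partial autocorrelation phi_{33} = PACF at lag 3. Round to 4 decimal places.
\phi_{33} = -0.3641

The PACF at lag k is phi_{kk}, the last component of the solution
to the Yule-Walker system G_k phi = r_k where
  (G_k)_{ij} = rho(|i - j|), (r_k)_i = rho(i), i,j = 1..k.
Equivalently, Durbin-Levinson gives phi_{kk} iteratively:
  phi_{11} = rho(1)
  phi_{kk} = [rho(k) - sum_{j=1..k-1} phi_{k-1,j} rho(k-j)]
            / [1 - sum_{j=1..k-1} phi_{k-1,j} rho(j)],
  phi_{k,j} = phi_{k-1,j} - phi_{kk} phi_{k-1,k-j},  j = 1..k-1.
Step k = 1:
  phi_11 = rho(1) = -0.2371.
Step k = 2:
  phi_22 = [rho(2) - phi_11 rho(1)] / [1 - phi_11 rho(1)] = [-0.0348 - (-0.2371)(-0.2371)] / [1 - (-0.2371)(-0.2371)]
         = -0.09101641 / 0.94378359 = -0.096438.
  Update: phi_21 = phi_11 - phi_22 phi_11 = -0.2371 - (-0.096438)(-0.2371) = -0.259965.
Step k = 3:
  phi_33 = [rho(3) - phi_21 rho(2) - phi_22 rho(1)] / [1 - phi_21 rho(1) - phi_22 rho(2)]
    numerator   = -0.3085 - (-0.259965)(-0.0348) - (-0.096438)(-0.2371) = -0.3404122
    denominator = 1 - (-0.259965)(-0.2371) - (-0.096438)(-0.0348) = 0.93500617
  phi_33 = -0.3404122 / 0.93500617 = -0.3641.
Therefore phi_{33} = -0.3641.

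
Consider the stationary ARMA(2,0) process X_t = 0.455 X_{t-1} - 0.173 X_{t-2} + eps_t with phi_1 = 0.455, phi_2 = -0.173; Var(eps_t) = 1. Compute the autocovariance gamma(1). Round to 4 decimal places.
\gamma(1) = 0.4707

Multiply the model equation by X_{t-k} and take expectations. With theta_0 = psi_0 = 1 and psi_j the MA(infinity) weights, this gives
  gamma(k) - sum_i phi_i gamma(k-i) = c_k,
  c_k = sigma^2 * sum_{j=k..q} theta_j psi_{j-k}   (c_k = 0 for k > q),
using gamma(-m) = gamma(m).
Pure AR (q = 0): c_0 = sigma^2 = 1, c_k = 0 for k >= 1.
Equations for k = 0, 1, 2 (AR order 2, c_2 = 0):
  (E0) gamma(0) = phi_1 gamma(1) + phi_2 gamma(2) + c_0
  (E1) gamma(1) = phi_1 gamma(0) + phi_2 gamma(1) + c_1
  (E2) gamma(2) = phi_1 gamma(1) + phi_2 gamma(0)
From (E1): gamma(1) = A gamma(0) + B with
  A = phi_1 / (1 - phi_2) = 0.455 / 1.173 = 0.387894,   B = c_1 / (1 - phi_2) = 0 / 1.173 = 0.
Insert (E2) into (E0): gamma(0) (1 - phi_2^2) = phi_1 (1 + phi_2) gamma(1) + c_0.
  phi_1 (1 + phi_2) = (0.455)(0.827) = 0.376285,   1 - phi_2^2 = 0.970071.
Replace gamma(1) by A gamma(0) + B and collect gamma(0):
  gamma(0) [0.970071 - (0.376285)(0.387894)] = c_0 = 1
  gamma(0) * 0.824112 = 1
  gamma(0) = 1 / 0.824112 = 1.213427.
  gamma(1) = A gamma(0) = (0.387894)(1.213427) = 0.470681.
Therefore gamma(1) = 0.4707 (to 4 decimal places).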